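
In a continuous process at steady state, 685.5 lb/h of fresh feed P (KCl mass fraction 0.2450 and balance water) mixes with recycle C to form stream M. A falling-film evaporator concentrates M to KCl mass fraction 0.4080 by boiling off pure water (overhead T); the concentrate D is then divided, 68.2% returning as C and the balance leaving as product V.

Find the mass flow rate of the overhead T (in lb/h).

Overall KCl balance (none leaves overhead): KCl in fresh feed = KCl in product, i.e. 685.5×0.245 = (1−0.682)·D·0.408.
D = 167.95/(0.408×0.318) = 1294.5 lb/h.
Recycle C = 0.682×1294.5 = 882.82 lb/h.
Combined feed M = 685.5 + 882.82 = 1568.3 lb/h.
Overhead T = M − D = 1568.3 − 1294.5 = 273.86 lb/h.

273.9 lb/h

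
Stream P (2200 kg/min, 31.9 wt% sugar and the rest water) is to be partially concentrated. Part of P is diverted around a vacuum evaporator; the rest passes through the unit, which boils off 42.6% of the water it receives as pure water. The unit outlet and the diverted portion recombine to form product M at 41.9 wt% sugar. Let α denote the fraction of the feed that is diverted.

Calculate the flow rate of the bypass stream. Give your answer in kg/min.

All 2200×0.319 = 701.8 kg/min of sugar reaches M, so M = 701.8/0.419 = 1674.9 kg/min and vapour = 525.06 kg/min.
The evaporator receives (1−α)·2200 of feed at 0.681 water and removes 0.426 of that water:
0.426×0.681×(1−α)×2200 = 525.06
(1−α) = 525.06/638.23 = 0.8227;  α = 0.1773.
Bypass flow = 0.1773×2200 = 390.11 kg/min.

390.1 kg/min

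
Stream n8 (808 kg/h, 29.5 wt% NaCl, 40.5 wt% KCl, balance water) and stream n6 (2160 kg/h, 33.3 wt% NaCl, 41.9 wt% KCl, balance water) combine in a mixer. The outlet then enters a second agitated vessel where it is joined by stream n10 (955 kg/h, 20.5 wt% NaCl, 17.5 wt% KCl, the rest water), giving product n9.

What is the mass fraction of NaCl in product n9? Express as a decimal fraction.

0.294

Overall, product flow = 3923 kg/h.
NaCl in = 808×0.295 + 2160×0.333 + 955×0.205 = 1153.4 kg/h.
NaCl fraction in n9 = 0.294.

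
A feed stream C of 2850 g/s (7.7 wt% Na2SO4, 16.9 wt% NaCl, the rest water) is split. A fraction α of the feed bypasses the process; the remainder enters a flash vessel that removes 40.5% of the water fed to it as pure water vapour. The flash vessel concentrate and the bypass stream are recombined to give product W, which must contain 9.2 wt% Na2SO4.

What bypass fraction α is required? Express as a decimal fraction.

All 2850×0.077 = 219.45 g/s of Na2SO4 reaches W, so W = 219.45/0.092 = 2385.3 g/s and vapour = 464.67 g/s.
The evaporator receives (1−α)·2850 of feed at 0.754 water and removes 0.405 of that water:
0.405×0.754×(1−α)×2850 = 464.67
(1−α) = 464.67/870.3 = 0.5339;  α = 0.4661.

0.466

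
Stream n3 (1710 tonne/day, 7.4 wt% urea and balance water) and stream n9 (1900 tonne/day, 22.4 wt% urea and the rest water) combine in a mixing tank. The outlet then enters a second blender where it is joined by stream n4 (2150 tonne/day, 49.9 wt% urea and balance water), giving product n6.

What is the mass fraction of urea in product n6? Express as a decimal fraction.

Overall, product flow = 5760 tonne/day.
urea in = 1710×0.074 + 1900×0.224 + 2150×0.499 = 1625 tonne/day.
urea fraction in n6 = 0.282.

0.282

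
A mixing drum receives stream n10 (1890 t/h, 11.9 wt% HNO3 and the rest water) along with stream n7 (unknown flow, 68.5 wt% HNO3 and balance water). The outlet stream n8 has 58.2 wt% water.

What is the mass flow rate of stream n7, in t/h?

Let n7 be the unknown flow. Total out = 1890 + n7.
water balance: 1665.1 + 0.315·n7 = 0.582·(1890 + n7)
(0.315 − 0.582)·n7 = 0.582×1890 − 1665.1 = -565.11
n7 = -565.11 / -0.267 = 2116.5 t/h

2117 t/h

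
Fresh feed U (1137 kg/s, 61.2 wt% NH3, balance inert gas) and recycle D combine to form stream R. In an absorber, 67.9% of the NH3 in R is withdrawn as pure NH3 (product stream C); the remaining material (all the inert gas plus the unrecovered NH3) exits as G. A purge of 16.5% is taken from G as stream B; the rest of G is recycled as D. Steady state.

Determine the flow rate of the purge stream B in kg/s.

491.5 kg/s

inert gas enters only via U and leaves only via the purge: 1137×0.388 = 0.165×(inert gas in G), and the absorber passes all inert gas, so inert gas in R = inert gas in G = 2673.7 kg/s.
NH3 in R: m_A = 1137×0.612 + (1−0.165)·(1−0.679)·m_A, so m_A = 695.84/0.7320 = 950.65 kg/s.
G = (1−0.679)×950.65 + 2673.7 = 2978.8 kg/s.
Purge B = 0.165×2978.8 = 491.51 kg/s.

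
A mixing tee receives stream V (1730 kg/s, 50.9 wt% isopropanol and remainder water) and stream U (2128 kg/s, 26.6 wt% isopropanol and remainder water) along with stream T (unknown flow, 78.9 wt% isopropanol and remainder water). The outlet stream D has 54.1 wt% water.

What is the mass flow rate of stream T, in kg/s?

982.4 kg/s

Let T be the unknown flow. Total out = 3858 + T.
water balance: 2411.4 + 0.211·T = 0.541·(3858 + T)
(0.211 − 0.541)·T = 0.541×3858 − 2411.4 = -324.2
T = -324.2 / -0.330 = 982.44 kg/s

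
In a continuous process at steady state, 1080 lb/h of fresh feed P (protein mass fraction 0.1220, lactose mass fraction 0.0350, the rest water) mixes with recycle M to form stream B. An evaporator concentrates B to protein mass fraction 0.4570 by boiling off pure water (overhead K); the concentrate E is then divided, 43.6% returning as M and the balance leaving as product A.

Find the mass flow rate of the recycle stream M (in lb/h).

222.9 lb/h

Overall protein balance (none leaves overhead): protein in fresh feed = protein in product, i.e. 1080×0.122 = (1−0.436)·E·0.457.
E = 131.76/(0.457×0.564) = 511.2 lb/h.
Recycle M = 0.436×511.2 = 222.88 lb/h.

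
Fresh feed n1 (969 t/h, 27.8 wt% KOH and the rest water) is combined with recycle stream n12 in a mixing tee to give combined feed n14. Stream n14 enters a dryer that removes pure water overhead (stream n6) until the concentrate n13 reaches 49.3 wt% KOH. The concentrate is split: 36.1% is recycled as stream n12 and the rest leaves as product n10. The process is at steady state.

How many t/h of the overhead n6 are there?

Overall KOH balance (none leaves overhead): KOH in fresh feed = KOH in product, i.e. 969×0.278 = (1−0.361)·n13·0.493.
n13 = 269.38/(0.493×0.639) = 855.11 t/h.
Recycle n12 = 0.361×855.11 = 308.69 t/h.
Combined feed n14 = 969 + 308.69 = 1277.7 t/h.
Overhead n6 = n14 − n13 = 1277.7 − 855.11 = 422.59 t/h.

422.6 t/h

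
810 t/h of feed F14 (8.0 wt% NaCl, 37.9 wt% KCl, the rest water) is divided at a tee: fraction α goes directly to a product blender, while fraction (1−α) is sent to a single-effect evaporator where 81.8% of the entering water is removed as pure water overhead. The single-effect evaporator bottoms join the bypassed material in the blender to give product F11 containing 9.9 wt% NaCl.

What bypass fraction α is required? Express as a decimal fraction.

0.566

All 810×0.080 = 64.8 t/h of NaCl reaches F11, so F11 = 64.8/0.099 = 654.55 t/h and vapour = 155.45 t/h.
The evaporator receives (1−α)·810 of feed at 0.541 water and removes 0.818 of that water:
0.818×0.541×(1−α)×810 = 155.45
(1−α) = 155.45/358.46 = 0.4337;  α = 0.5663.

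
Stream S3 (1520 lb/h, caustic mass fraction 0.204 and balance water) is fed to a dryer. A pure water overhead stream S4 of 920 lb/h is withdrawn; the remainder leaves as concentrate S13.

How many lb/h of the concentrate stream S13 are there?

600 lb/h

Concentrate = 1520 − 920 = 600 lb/h.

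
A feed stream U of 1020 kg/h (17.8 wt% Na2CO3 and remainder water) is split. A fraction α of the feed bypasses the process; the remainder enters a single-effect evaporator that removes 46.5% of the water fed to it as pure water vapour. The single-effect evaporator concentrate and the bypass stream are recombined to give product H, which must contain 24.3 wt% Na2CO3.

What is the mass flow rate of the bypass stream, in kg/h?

All 1020×0.178 = 181.56 kg/h of Na2CO3 reaches H, so H = 181.56/0.243 = 747.16 kg/h and vapour = 272.84 kg/h.
The evaporator receives (1−α)·1020 of feed at 0.822 water and removes 0.465 of that water:
0.465×0.822×(1−α)×1020 = 272.84
(1−α) = 272.84/389.87 = 0.6998;  α = 0.3002.
Bypass flow = 0.3002×1020 = 306.19 kg/h.

306.2 kg/h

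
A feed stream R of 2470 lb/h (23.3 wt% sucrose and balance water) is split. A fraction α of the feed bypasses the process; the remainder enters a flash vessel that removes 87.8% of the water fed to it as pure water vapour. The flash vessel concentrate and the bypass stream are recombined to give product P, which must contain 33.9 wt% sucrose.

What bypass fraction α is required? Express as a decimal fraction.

0.536

All 2470×0.233 = 575.51 lb/h of sucrose reaches P, so P = 575.51/0.339 = 1697.7 lb/h and vapour = 772.33 lb/h.
The evaporator receives (1−α)·2470 of feed at 0.767 water and removes 0.878 of that water:
0.878×0.767×(1−α)×2470 = 772.33
(1−α) = 772.33/1663.4 = 0.4643;  α = 0.5357.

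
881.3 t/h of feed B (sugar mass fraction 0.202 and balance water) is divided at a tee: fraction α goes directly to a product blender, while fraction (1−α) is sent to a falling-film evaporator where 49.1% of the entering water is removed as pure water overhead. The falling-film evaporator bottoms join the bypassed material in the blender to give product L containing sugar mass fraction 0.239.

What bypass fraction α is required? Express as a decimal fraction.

0.605

All 881.3×0.202 = 178.02 t/h of sugar reaches L, so L = 178.02/0.239 = 744.86 t/h and vapour = 136.44 t/h.
The evaporator receives (1−α)·881.3 of feed at 0.798 water and removes 0.491 of that water:
0.491×0.798×(1−α)×881.3 = 136.44
(1−α) = 136.44/345.31 = 0.3951;  α = 0.6049.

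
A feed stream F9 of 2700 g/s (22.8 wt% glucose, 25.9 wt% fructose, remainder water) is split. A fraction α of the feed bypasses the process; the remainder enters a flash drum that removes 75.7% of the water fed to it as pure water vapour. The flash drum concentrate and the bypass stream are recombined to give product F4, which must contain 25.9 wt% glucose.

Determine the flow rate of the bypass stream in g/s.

All 2700×0.228 = 615.6 g/s of glucose reaches F4, so F4 = 615.6/0.259 = 2376.8 g/s and vapour = 323.17 g/s.
The evaporator receives (1−α)·2700 of feed at 0.513 water and removes 0.757 of that water:
0.757×0.513×(1−α)×2700 = 323.17
(1−α) = 323.17/1048.5 = 0.3082;  α = 0.6918.
Bypass flow = 0.6918×2700 = 1867.8 g/s.

1868 g/s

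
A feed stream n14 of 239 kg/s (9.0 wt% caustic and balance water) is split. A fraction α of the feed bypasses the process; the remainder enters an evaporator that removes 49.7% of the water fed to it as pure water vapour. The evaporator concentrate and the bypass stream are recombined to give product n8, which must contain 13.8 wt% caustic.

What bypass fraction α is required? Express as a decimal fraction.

All 239×0.090 = 21.51 kg/s of caustic reaches n8, so n8 = 21.51/0.138 = 155.87 kg/s and vapour = 83.13 kg/s.
The evaporator receives (1−α)·239 of feed at 0.910 water and removes 0.497 of that water:
0.497×0.910×(1−α)×239 = 83.13
(1−α) = 83.13/108.09 = 0.7691;  α = 0.2309.

0.231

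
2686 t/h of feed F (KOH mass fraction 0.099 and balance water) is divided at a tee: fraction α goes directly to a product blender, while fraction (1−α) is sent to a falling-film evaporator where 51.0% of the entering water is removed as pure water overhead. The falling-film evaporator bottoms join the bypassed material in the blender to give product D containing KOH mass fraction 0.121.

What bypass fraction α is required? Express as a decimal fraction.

0.604

All 2686×0.099 = 265.91 t/h of KOH reaches D, so D = 265.91/0.121 = 2197.6 t/h and vapour = 488.36 t/h.
The evaporator receives (1−α)·2686 of feed at 0.901 water and removes 0.510 of that water:
0.510×0.901×(1−α)×2686 = 488.36
(1−α) = 488.36/1234.2 = 0.3957;  α = 0.6043.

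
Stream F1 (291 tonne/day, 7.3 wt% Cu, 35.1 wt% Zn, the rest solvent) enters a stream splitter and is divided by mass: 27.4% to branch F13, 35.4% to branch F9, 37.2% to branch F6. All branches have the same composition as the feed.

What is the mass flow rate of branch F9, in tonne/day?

Branch F9 flow = 0.354×291 = 103.01 tonne/day.

103 tonne/day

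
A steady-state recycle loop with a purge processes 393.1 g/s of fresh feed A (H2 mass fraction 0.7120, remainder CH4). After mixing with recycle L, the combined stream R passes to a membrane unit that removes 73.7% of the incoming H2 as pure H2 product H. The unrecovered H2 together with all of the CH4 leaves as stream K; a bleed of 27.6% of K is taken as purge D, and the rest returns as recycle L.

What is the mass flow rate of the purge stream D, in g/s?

CH4 enters only via A and leaves only via the purge: 393.1×0.288 = 0.276×(CH4 in K), and the membrane unit passes all CH4, so CH4 in R = CH4 in K = 410.19 g/s.
H2 in R: m_A = 393.1×0.712 + (1−0.276)·(1−0.737)·m_A, so m_A = 279.89/0.8096 = 345.72 g/s.
K = (1−0.737)×345.72 + 410.19 = 501.11 g/s.
Purge D = 0.276×501.11 = 138.31 g/s.

138.3 g/s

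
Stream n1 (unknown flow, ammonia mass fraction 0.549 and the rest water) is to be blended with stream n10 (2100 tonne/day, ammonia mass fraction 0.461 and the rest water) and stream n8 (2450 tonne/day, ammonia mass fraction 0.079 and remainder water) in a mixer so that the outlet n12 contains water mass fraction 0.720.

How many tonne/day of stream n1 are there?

Let n1 be the unknown flow. Total out = 4550 + n1.
water balance: 3388.4 + 0.451·n1 = 0.720·(4550 + n1)
(0.451 − 0.720)·n1 = 0.720×4550 − 3388.4 = -112.35
n1 = -112.35 / -0.269 = 417.66 tonne/day

417.7 tonne/day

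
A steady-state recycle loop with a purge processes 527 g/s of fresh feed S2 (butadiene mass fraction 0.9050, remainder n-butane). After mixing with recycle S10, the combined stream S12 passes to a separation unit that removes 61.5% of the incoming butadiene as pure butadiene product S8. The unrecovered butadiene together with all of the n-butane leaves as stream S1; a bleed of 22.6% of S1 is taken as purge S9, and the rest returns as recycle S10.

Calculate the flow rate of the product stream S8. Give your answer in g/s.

butadiene in S12: m_A = 527×0.905 + (1−0.226)·(1−0.615)·m_A, so m_A = 476.94/0.7020 = 679.38 g/s.
Product S8 = 0.615×679.38 = 417.82 g/s.

417.8 g/s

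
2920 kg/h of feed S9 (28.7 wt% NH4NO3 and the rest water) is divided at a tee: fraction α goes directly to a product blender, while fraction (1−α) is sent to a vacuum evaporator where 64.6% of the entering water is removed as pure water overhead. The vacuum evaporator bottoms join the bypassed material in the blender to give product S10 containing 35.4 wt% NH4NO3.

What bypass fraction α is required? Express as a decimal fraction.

All 2920×0.287 = 838.04 kg/h of NH4NO3 reaches S10, so S10 = 838.04/0.354 = 2367.3 kg/h and vapour = 552.66 kg/h.
The evaporator receives (1−α)·2920 of feed at 0.713 water and removes 0.646 of that water:
0.646×0.713×(1−α)×2920 = 552.66
(1−α) = 552.66/1344.9 = 0.4109;  α = 0.5891.

0.589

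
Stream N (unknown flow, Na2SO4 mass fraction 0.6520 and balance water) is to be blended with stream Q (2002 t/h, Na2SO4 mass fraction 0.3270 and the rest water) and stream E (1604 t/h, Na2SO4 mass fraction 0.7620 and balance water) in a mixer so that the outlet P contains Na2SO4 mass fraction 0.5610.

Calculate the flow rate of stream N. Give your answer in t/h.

Let N be the unknown flow. Total out = 3606 + N.
Na2SO4 balance: 1876.9 + 0.652·N = 0.561·(3606 + N)
(0.652 − 0.561)·N = 0.561×3606 − 1876.9 = 146.06
N = 146.06 / 0.091 = 1605.1 t/h

1605 t/h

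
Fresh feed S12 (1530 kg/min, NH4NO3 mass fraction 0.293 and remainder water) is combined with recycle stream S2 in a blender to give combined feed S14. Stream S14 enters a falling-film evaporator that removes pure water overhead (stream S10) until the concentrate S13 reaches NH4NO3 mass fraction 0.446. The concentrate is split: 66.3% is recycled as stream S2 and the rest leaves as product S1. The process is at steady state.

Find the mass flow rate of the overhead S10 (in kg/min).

Overall NH4NO3 balance (none leaves overhead): NH4NO3 in fresh feed = NH4NO3 in product, i.e. 1530×0.293 = (1−0.663)·S13·0.446.
S13 = 448.29/(0.446×0.337) = 2982.6 kg/min.
Recycle S2 = 0.663×2982.6 = 1977.5 kg/min.
Combined feed S14 = 1530 + 1977.5 = 3507.5 kg/min.
Overhead S10 = S14 − S13 = 3507.5 − 2982.6 = 524.87 kg/min.

524.9 kg/min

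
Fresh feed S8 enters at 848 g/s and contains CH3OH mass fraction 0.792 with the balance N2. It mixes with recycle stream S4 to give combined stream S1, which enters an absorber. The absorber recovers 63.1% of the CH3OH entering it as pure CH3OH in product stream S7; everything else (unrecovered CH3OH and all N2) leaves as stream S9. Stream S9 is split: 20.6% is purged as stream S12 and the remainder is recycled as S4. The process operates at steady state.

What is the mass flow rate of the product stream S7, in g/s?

CH3OH in S1: m_A = 848×0.792 + (1−0.206)·(1−0.631)·m_A, so m_A = 671.62/0.7070 = 949.93 g/s.
Product S7 = 0.631×949.93 = 599.41 g/s.

599.4 g/s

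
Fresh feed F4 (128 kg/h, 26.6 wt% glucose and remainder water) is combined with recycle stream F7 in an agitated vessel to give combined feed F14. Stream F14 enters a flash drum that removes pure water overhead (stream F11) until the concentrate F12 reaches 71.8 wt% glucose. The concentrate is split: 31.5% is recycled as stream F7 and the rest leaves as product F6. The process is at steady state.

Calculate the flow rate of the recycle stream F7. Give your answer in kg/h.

Overall glucose balance (none leaves overhead): glucose in fresh feed = glucose in product, i.e. 128×0.266 = (1−0.315)·F12·0.718.
F12 = 34.048/(0.718×0.685) = 69.227 kg/h.
Recycle F7 = 0.315×69.227 = 21.807 kg/h.

21.81 kg/h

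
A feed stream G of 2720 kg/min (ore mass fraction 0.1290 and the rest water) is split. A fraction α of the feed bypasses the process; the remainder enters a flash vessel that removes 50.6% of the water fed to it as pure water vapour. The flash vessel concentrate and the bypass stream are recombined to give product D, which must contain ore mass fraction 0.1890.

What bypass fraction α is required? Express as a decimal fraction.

0.280

All 2720×0.129 = 350.88 kg/min of ore reaches D, so D = 350.88/0.189 = 1856.5 kg/min and vapour = 863.49 kg/min.
The evaporator receives (1−α)·2720 of feed at 0.871 water and removes 0.506 of that water:
0.506×0.871×(1−α)×2720 = 863.49
(1−α) = 863.49/1198.8 = 0.7203;  α = 0.2797.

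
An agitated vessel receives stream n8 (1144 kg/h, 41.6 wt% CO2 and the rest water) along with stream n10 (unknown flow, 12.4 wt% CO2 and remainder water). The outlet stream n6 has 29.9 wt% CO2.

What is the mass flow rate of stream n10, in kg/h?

Let n10 be the unknown flow. Total out = 1144 + n10.
CO2 balance: 475.9 + 0.124·n10 = 0.299·(1144 + n10)
(0.124 − 0.299)·n10 = 0.299×1144 − 475.9 = -133.85
n10 = -133.85 / -0.175 = 764.85 kg/h

764.8 kg/h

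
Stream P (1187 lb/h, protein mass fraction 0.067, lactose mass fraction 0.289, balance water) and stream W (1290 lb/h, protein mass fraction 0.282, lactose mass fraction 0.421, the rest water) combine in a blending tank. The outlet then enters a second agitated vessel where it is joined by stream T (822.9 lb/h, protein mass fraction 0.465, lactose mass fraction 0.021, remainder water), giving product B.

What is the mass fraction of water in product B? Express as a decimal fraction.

0.476

Overall, product flow = 3299.9 lb/h.
water in = 1187×0.644 + 1290×0.297 + 822.9×0.514 = 1570.5 lb/h.
water fraction in B = 0.476.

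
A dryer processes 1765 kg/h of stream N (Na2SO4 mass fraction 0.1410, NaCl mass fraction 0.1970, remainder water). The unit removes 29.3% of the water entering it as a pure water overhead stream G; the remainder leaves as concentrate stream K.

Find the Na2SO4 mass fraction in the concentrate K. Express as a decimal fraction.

Na2SO4 is not removed: 1765×0.141 = 248.86 kg/h of Na2SO4 enters K.
water entering = 1765×0.662 = 1168.4 kg/h; overhead removed = 0.293×1168.4 = 342.35 kg/h.
Concentrate = 1765 − 342.35 = 1422.7 kg/h.
Mass fraction = 248.86/1422.7 = 0.1749.

0.1749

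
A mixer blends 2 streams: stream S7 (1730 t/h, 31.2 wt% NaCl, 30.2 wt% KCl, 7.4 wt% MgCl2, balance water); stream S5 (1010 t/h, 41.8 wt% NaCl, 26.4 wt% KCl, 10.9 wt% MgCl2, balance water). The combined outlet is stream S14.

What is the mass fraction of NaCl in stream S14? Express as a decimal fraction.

Total flow out = 1730 + 1010 = 2740 t/h.
NaCl in = 1730×0.312 + 1010×0.418 = 961.94 t/h.
NaCl mass fraction in S14 = 961.94/2740 = 0.3511.

0.3511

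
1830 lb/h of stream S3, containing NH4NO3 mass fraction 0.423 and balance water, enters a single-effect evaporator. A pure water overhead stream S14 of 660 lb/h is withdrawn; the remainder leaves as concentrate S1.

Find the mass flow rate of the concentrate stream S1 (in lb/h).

Concentrate = 1830 − 660 = 1170 lb/h.

1170 lb/h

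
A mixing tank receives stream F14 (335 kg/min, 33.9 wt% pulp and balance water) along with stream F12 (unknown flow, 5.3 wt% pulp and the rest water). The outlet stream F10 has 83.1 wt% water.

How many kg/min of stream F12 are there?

Let F12 be the unknown flow. Total out = 335 + F12.
water balance: 221.44 + 0.947·F12 = 0.831·(335 + F12)
(0.947 − 0.831)·F12 = 0.831×335 − 221.44 = 56.95
F12 = 56.95 / 0.116 = 490.95 kg/min

490.9 kg/min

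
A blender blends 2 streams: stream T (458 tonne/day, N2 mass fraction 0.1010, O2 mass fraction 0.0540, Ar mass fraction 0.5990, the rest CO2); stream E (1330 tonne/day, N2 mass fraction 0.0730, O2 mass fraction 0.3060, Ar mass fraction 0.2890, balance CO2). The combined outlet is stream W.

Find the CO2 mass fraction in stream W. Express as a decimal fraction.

0.3100

Total flow out = 458 + 1330 = 1788 tonne/day.
CO2 in = 458×0.246 + 1330×0.332 = 554.23 tonne/day.
CO2 mass fraction in W = 554.23/1788 = 0.3100.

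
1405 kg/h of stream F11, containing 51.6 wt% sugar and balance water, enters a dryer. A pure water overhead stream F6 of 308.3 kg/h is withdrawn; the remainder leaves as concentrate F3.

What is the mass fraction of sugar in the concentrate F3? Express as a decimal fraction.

sugar is not removed: 1405×0.516 = 724.98 kg/h of sugar enters F3.
Concentrate = 1405 − 308.3 = 1096.7 kg/h.
Mass fraction = 724.98/1096.7 = 0.661.

0.661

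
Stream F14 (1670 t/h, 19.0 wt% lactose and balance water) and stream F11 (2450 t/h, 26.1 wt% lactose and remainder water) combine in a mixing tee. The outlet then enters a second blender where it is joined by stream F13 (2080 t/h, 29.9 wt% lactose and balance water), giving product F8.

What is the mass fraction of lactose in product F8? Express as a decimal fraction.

0.2546

Overall, product flow = 6200 t/h.
lactose in = 1670×0.190 + 2450×0.261 + 2080×0.299 = 1578.7 t/h.
lactose fraction in F8 = 0.2546.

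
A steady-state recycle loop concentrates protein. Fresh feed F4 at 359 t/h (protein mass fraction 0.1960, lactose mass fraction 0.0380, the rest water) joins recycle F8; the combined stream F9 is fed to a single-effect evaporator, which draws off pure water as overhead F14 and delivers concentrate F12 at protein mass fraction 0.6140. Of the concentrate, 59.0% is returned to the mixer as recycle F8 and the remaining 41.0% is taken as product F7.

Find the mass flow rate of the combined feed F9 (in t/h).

523.9 t/h

Overall protein balance (none leaves overhead): protein in fresh feed = protein in product, i.e. 359×0.196 = (1−0.590)·F12·0.614.
F12 = 70.364/(0.614×0.410) = 279.51 t/h.
Recycle F8 = 0.590×279.51 = 164.91 t/h.
Combined feed F9 = 359 + 164.91 = 523.91 t/h.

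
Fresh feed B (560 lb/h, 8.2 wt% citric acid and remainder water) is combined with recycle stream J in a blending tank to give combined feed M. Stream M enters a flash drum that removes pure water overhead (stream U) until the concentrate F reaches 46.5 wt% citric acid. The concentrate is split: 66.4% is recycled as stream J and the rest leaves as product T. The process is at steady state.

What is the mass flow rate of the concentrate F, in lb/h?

Overall citric acid balance (none leaves overhead): citric acid in fresh feed = citric acid in product, i.e. 560×0.082 = (1−0.664)·F·0.465.
F = 45.92/(0.465×0.336) = 293.91 lb/h.

293.9 lb/h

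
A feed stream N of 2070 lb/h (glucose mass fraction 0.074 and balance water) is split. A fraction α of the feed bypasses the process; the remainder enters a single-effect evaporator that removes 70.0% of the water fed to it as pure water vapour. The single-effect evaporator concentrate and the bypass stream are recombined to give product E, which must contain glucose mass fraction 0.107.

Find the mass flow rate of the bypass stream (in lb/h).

1085 lb/h

All 2070×0.074 = 153.18 lb/h of glucose reaches E, so E = 153.18/0.107 = 1431.6 lb/h and vapour = 638.41 lb/h.
The evaporator receives (1−α)·2070 of feed at 0.926 water and removes 0.700 of that water:
0.700×0.926×(1−α)×2070 = 638.41
(1−α) = 638.41/1341.8 = 0.4758;  α = 0.5242.
Bypass flow = 0.5242×2070 = 1085.1 lb/h.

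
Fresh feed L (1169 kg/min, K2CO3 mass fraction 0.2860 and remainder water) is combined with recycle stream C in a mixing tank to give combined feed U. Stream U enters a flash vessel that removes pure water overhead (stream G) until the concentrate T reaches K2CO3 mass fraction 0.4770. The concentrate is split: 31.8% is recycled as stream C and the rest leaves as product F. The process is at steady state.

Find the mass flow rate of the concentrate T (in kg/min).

1028 kg/min

Overall K2CO3 balance (none leaves overhead): K2CO3 in fresh feed = K2CO3 in product, i.e. 1169×0.286 = (1−0.318)·T·0.477.
T = 334.33/(0.477×0.682) = 1027.7 kg/min.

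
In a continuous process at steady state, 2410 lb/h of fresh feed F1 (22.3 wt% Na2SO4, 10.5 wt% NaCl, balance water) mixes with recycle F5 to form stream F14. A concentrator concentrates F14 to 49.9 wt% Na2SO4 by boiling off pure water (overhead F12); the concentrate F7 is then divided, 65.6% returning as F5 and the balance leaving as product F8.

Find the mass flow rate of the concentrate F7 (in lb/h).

3131 lb/h

Overall Na2SO4 balance (none leaves overhead): Na2SO4 in fresh feed = Na2SO4 in product, i.e. 2410×0.223 = (1−0.656)·F7·0.499.
F7 = 537.43/(0.499×0.344) = 3130.9 lb/h.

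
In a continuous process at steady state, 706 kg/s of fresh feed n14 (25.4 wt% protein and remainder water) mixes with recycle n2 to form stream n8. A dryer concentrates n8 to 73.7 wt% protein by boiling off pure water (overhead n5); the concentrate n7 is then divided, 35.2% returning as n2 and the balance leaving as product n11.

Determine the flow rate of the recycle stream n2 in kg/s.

Overall protein balance (none leaves overhead): protein in fresh feed = protein in product, i.e. 706×0.254 = (1−0.352)·n7·0.737.
n7 = 179.32/(0.737×0.648) = 375.49 kg/s.
Recycle n2 = 0.352×375.49 = 132.17 kg/s.

132.2 kg/s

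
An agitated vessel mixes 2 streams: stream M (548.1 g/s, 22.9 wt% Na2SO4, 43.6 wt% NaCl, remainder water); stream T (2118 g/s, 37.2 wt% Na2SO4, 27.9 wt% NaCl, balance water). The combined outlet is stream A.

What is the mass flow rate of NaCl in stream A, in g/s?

829.9 g/s

NaCl out = NaCl in = 548.1×0.436 + 2118×0.279 = 829.89 g/s.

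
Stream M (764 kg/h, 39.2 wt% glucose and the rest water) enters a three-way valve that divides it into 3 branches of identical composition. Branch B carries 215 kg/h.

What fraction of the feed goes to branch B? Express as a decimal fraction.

0.281

Fraction to B = 215/764 = 0.2814.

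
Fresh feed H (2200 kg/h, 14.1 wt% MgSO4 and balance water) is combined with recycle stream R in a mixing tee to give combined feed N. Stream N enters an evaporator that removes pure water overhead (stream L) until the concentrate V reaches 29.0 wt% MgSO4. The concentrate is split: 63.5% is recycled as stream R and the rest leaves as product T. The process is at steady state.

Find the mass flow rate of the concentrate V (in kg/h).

Overall MgSO4 balance (none leaves overhead): MgSO4 in fresh feed = MgSO4 in product, i.e. 2200×0.141 = (1−0.635)·V·0.290.
V = 310.2/(0.290×0.365) = 2930.6 kg/h.

2931 kg/h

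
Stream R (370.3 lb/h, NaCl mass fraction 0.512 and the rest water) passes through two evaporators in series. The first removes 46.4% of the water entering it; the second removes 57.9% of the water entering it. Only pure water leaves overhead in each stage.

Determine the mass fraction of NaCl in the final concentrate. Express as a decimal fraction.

water in feed = 370.3×0.488 = 180.71 lb/h.
After stage 1: water left = (1−0.464)×180.71 = 96.859; stream total = 286.45 lb/h.
After stage 2: water left = (1−0.579)×96.859 = 40.777; final concentrate = 230.37 lb/h.
NaCl fraction = 189.59/230.37 = 0.823.

0.823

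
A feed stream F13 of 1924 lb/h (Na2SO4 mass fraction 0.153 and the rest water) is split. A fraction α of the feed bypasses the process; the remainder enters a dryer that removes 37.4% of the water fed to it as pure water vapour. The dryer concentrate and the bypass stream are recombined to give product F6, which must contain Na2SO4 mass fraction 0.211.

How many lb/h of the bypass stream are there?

All 1924×0.153 = 294.37 lb/h of Na2SO4 reaches F6, so F6 = 294.37/0.211 = 1395.1 lb/h and vapour = 528.87 lb/h.
The evaporator receives (1−α)·1924 of feed at 0.847 water and removes 0.374 of that water:
0.374×0.847×(1−α)×1924 = 528.87
(1−α) = 528.87/609.48 = 0.8677;  α = 0.1323.
Bypass flow = 0.1323×1924 = 254.46 lb/h.

254.5 lb/h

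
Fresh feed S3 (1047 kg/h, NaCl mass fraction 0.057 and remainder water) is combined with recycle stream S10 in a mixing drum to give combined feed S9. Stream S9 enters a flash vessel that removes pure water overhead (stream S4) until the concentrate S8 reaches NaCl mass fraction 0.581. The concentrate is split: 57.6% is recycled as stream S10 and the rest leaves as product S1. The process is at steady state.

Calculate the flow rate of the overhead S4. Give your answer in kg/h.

944.3 kg/h

Overall NaCl balance (none leaves overhead): NaCl in fresh feed = NaCl in product, i.e. 1047×0.057 = (1−0.576)·S8·0.581.
S8 = 59.679/(0.581×0.424) = 242.26 kg/h.
Recycle S10 = 0.576×242.26 = 139.54 kg/h.
Combined feed S9 = 1047 + 139.54 = 1186.5 kg/h.
Overhead S4 = S9 − S8 = 1186.5 − 242.26 = 944.28 kg/h.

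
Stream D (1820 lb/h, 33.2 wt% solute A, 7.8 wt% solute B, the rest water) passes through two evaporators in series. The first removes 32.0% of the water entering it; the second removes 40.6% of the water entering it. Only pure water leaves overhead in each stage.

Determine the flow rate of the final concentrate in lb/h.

1180 lb/h

water in feed = 1820×0.590 = 1073.8 lb/h.
After stage 1: water left = (1−0.320)×1073.8 = 730.18; stream total = 1476.4 lb/h.
After stage 2: water left = (1−0.406)×730.18 = 433.73; final concentrate = 1179.9 lb/h.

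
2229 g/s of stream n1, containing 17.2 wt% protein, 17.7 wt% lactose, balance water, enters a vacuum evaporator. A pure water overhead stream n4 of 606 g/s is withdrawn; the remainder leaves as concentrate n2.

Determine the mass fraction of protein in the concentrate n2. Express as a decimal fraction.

0.236

protein is not removed: 2229×0.172 = 383.39 g/s of protein enters n2.
Concentrate = 2229 − 606 = 1623 g/s.
Mass fraction = 383.39/1623 = 0.236.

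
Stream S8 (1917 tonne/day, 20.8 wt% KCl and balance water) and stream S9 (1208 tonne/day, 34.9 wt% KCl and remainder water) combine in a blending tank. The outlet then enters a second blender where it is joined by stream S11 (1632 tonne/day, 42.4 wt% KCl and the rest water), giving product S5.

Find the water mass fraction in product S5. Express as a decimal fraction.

0.6821

Overall, product flow = 4757 tonne/day.
water in = 1917×0.792 + 1208×0.651 + 1632×0.576 = 3244.7 tonne/day.
water fraction in S5 = 0.6821.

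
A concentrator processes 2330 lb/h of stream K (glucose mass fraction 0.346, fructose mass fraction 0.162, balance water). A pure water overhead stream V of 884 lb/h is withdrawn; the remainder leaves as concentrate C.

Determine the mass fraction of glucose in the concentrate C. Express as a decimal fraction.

glucose is not removed: 2330×0.346 = 806.18 lb/h of glucose enters C.
Concentrate = 2330 − 884 = 1446 lb/h.
Mass fraction = 806.18/1446 = 0.558.

0.558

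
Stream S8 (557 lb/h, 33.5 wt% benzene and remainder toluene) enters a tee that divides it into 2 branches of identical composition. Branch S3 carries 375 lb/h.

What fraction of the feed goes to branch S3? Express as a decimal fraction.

Fraction to S3 = 375/557 = 0.6732.

0.673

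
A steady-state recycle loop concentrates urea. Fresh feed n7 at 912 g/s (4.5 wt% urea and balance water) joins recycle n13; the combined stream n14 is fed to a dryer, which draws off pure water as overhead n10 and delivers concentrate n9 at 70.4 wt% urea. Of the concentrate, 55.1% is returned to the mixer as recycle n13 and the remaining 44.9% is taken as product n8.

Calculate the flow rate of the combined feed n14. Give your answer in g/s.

983.5 g/s

Overall urea balance (none leaves overhead): urea in fresh feed = urea in product, i.e. 912×0.045 = (1−0.551)·n9·0.704.
n9 = 41.04/(0.704×0.449) = 129.83 g/s.
Recycle n13 = 0.551×129.83 = 71.539 g/s.
Combined feed n14 = 912 + 71.539 = 983.54 g/s.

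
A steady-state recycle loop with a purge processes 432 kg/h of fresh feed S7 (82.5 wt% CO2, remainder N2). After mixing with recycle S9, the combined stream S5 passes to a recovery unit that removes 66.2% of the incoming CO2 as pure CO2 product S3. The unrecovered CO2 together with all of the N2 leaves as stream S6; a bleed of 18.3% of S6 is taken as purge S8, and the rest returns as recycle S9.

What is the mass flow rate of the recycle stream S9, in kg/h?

N2 enters only via S7 and leaves only via the purge: 432×0.175 = 0.183×(N2 in S6), and the recovery unit passes all N2, so N2 in S5 = N2 in S6 = 413.11 kg/h.
CO2 in S5: m_A = 432×0.825 + (1−0.183)·(1−0.662)·m_A, so m_A = 356.4/0.7239 = 492.36 kg/h.
S6 = (1−0.662)×492.36 + 413.11 = 579.53 kg/h.
Recycle S9 = (1−0.183)×579.53 = 473.48 kg/h.

473.5 kg/h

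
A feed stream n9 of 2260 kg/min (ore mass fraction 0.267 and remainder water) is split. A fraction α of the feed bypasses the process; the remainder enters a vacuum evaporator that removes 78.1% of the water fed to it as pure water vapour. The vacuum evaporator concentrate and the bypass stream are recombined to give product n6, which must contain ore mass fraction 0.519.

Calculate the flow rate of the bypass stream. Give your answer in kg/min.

All 2260×0.267 = 603.42 kg/min of ore reaches n6, so n6 = 603.42/0.519 = 1162.7 kg/min and vapour = 1097.3 kg/min.
The evaporator receives (1−α)·2260 of feed at 0.733 water and removes 0.781 of that water:
0.781×0.733×(1−α)×2260 = 1097.3
(1−α) = 1097.3/1293.8 = 0.8482;  α = 0.1518.
Bypass flow = 0.1518×2260 = 343.16 kg/min.

343.2 kg/min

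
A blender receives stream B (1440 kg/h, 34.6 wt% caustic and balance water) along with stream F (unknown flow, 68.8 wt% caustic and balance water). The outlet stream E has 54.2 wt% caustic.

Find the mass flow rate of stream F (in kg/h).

1933 kg/h

Let F be the unknown flow. Total out = 1440 + F.
caustic balance: 498.24 + 0.688·F = 0.542·(1440 + F)
(0.688 − 0.542)·F = 0.542×1440 − 498.24 = 282.24
F = 282.24 / 0.146 = 1933.2 kg/h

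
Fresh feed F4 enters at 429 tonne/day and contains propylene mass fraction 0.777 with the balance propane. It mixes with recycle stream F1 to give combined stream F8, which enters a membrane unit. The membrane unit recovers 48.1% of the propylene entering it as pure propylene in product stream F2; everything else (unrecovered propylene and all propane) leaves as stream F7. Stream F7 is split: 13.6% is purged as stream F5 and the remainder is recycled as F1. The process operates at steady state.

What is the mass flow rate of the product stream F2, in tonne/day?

290.7 tonne/day

propylene in F8: m_A = 429×0.777 + (1−0.136)·(1−0.481)·m_A, so m_A = 333.33/0.5516 = 604.32 tonne/day.
Product F2 = 0.481×604.32 = 290.68 tonne/day.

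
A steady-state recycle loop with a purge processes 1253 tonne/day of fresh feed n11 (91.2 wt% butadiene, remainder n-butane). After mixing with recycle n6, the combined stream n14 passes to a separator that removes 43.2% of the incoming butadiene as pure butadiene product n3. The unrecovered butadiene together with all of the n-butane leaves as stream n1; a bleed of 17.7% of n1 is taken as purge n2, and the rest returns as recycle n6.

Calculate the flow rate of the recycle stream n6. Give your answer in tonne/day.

n-butane enters only via n11 and leaves only via the purge: 1253×0.088 = 0.177×(n-butane in n1), and the separator passes all n-butane, so n-butane in n14 = n-butane in n1 = 622.96 tonne/day.
butadiene in n14: m_A = 1253×0.912 + (1−0.177)·(1−0.432)·m_A, so m_A = 1142.7/0.5325 = 2145.8 tonne/day.
n1 = (1−0.432)×2145.8 + 622.96 = 1841.8 tonne/day.
Recycle n6 = (1−0.177)×1841.8 = 1515.8 tonne/day.

1516 tonne/day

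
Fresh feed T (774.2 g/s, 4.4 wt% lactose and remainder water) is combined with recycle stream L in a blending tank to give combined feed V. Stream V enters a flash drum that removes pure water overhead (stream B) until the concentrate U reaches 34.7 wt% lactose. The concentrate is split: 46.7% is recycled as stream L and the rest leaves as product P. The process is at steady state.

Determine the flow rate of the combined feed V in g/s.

860.2 g/s

Overall lactose balance (none leaves overhead): lactose in fresh feed = lactose in product, i.e. 774.2×0.044 = (1−0.467)·U·0.347.
U = 34.065/(0.347×0.533) = 184.18 g/s.
Recycle L = 0.467×184.18 = 86.013 g/s.
Combined feed V = 774.2 + 86.013 = 860.21 g/s.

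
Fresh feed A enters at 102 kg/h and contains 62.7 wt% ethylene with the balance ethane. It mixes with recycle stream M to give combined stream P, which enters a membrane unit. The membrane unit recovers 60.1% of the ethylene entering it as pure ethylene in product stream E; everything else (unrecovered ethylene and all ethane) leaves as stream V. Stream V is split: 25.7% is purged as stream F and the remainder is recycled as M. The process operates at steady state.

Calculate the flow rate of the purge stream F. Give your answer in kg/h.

ethane enters only via A and leaves only via the purge: 102×0.373 = 0.257×(ethane in V), and the membrane unit passes all ethane, so ethane in P = ethane in V = 148.04 kg/h.
ethylene in P: m_A = 102×0.627 + (1−0.257)·(1−0.601)·m_A, so m_A = 63.954/0.7035 = 90.903 kg/h.
V = (1−0.601)×90.903 + 148.04 = 184.31 kg/h.
Purge F = 0.257×184.31 = 47.367 kg/h.

47.37 kg/h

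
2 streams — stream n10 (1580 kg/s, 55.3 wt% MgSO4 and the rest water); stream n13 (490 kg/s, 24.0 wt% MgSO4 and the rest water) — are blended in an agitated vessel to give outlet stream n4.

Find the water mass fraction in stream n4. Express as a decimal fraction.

Total flow out = 1580 + 490 = 2070 kg/s.
water in = 1580×0.447 + 490×0.760 = 1078.7 kg/s.
water mass fraction in n4 = 1078.7/2070 = 0.5211.

0.5211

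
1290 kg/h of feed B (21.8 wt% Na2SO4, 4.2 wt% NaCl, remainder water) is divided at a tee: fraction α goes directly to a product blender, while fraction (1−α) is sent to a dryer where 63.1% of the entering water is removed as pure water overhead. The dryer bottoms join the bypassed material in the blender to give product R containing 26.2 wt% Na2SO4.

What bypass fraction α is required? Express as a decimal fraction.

0.640

All 1290×0.218 = 281.22 kg/h of Na2SO4 reaches R, so R = 281.22/0.262 = 1073.4 kg/h and vapour = 216.64 kg/h.
The evaporator receives (1−α)·1290 of feed at 0.740 water and removes 0.631 of that water:
0.631×0.740×(1−α)×1290 = 216.64
(1−α) = 216.64/602.35 = 0.3597;  α = 0.6403.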